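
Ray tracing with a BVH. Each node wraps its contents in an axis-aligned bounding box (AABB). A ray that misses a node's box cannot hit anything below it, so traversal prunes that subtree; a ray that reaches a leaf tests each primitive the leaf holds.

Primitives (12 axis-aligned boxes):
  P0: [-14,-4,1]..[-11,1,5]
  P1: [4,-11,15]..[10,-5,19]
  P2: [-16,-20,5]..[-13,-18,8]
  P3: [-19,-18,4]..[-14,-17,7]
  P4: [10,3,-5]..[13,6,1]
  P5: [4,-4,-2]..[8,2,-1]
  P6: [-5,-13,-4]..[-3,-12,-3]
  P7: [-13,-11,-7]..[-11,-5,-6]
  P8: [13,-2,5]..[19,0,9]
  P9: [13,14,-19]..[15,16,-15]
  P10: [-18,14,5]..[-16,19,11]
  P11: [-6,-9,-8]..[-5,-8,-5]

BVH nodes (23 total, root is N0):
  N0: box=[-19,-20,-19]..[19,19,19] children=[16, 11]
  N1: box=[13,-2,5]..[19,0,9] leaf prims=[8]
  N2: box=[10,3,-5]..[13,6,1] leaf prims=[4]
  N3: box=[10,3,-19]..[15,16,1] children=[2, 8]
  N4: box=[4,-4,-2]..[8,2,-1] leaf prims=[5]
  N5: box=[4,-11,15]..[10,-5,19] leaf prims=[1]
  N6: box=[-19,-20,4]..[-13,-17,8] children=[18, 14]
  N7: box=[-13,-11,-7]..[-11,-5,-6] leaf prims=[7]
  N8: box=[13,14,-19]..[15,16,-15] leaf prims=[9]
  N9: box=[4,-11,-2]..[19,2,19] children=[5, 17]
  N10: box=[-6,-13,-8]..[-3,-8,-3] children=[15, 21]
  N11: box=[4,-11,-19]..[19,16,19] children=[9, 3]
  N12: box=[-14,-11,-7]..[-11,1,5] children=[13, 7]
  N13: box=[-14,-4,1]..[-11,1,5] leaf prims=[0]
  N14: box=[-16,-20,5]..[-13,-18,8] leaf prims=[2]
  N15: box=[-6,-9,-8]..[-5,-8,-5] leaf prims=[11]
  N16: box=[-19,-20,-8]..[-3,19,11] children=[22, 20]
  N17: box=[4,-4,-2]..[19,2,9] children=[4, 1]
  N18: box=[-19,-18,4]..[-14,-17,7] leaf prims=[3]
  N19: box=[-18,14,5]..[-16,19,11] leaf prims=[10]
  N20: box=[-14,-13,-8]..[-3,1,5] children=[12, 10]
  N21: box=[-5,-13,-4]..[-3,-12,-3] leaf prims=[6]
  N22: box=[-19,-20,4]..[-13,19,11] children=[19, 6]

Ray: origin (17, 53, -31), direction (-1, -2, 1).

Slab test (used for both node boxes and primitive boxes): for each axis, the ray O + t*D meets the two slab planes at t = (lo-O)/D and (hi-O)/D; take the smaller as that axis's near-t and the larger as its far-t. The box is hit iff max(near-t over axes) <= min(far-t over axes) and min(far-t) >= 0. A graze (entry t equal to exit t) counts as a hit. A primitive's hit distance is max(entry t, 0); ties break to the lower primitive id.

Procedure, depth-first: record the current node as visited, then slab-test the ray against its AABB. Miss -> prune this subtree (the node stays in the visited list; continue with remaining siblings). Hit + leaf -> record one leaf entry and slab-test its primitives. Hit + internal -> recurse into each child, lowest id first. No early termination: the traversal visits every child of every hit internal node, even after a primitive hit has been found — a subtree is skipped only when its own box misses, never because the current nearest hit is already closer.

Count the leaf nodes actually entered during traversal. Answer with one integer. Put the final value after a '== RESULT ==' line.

Walk:
N0 x:[-2,36] y:[17,73/2] z:[12,50] -> hit [17,36], descend [11, 16]
  N11 x:[-2,13] y:[37/2,32] z:[12,50] -> miss, prune
  N16 x:[20,36] y:[17,73/2] z:[23,42] -> hit [23,36], descend [20, 22]
    N20 x:[20,31] y:[26,33] z:[23,36] -> hit [26,31], descend [10, 12]
      N10 x:[20,23] y:[61/2,33] z:[23,28] -> miss, prune
      N12 x:[28,31] y:[26,32] z:[24,36] -> hit [28,31], descend [7, 13]
        N7 x:[28,30] y:[29,32] z:[24,25] -> miss, prune
        N13 x:[28,31] y:[26,57/2] z:[32,36] -> miss, prune
    N22 x:[30,36] y:[17,73/2] z:[35,42] -> hit [35,36], descend [6, 19]
      N6 x:[30,36] y:[35,73/2] z:[35,39] -> hit [35,36], descend [14, 18]
        N14 x:[30,33] y:[71/2,73/2] z:[36,39] -> miss, prune
        N18 x:[31,36] y:[35,71/2] z:[35,38] -> hit [35,71/2] leaf, test {P3@t=35}
      N19 x:[33,35] y:[17,39/2] z:[36,42] -> miss, prune

order=[0, 11, 16, 20, 10, 12, 7, 13, 22, 6, 14, 18, 19]  |boxes|=13  |leaves|=1  hit=P3

== RESULT ==
1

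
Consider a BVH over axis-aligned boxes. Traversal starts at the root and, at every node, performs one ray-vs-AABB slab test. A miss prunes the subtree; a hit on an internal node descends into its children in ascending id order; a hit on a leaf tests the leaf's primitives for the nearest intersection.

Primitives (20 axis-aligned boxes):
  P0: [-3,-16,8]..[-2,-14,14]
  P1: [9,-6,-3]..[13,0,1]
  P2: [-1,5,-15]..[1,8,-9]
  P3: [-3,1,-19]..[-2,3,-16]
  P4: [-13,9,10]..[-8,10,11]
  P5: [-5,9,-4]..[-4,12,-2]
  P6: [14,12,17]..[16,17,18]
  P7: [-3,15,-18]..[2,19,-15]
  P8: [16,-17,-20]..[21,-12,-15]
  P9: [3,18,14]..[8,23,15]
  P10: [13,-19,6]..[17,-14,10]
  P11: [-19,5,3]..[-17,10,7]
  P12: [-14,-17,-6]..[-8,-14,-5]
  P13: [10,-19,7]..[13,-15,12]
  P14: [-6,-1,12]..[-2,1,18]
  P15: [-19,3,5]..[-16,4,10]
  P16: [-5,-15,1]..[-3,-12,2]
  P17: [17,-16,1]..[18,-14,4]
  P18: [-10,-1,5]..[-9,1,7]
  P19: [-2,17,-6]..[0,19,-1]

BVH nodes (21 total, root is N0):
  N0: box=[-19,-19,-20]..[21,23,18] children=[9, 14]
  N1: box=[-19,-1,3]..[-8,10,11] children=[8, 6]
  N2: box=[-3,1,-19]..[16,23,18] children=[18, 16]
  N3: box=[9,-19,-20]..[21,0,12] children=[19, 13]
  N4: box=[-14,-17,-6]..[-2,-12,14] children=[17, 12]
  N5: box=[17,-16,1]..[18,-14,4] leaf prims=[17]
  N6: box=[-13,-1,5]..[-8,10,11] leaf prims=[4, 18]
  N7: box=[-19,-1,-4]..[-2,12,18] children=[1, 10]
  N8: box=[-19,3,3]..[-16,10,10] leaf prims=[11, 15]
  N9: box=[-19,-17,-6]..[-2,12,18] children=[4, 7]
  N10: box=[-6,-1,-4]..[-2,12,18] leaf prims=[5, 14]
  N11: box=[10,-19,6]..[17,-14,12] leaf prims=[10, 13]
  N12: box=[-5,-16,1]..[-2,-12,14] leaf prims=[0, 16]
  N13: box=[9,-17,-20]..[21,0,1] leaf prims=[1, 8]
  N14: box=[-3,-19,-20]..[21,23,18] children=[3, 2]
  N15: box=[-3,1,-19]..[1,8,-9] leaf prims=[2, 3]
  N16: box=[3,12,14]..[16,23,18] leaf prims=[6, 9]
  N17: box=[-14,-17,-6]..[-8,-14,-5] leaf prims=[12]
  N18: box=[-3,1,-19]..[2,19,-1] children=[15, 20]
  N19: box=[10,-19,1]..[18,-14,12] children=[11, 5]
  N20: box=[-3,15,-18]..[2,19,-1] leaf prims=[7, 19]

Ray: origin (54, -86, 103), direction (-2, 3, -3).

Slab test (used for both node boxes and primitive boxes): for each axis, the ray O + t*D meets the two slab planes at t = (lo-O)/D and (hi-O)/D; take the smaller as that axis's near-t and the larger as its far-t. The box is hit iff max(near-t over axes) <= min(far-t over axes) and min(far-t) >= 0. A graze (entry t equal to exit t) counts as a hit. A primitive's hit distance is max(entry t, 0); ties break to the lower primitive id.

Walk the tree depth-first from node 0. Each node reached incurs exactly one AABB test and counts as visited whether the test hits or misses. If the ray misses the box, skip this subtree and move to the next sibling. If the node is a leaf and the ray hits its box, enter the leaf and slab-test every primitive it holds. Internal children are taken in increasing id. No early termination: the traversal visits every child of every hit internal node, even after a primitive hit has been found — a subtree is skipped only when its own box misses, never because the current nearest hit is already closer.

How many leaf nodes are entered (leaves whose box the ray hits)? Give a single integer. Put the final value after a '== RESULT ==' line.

Walk:
N0 x:[33/2,73/2] y:[67/3,109/3] z:[85/3,41] -> hit [85/3,109/3], descend [9, 14]
  N9 x:[28,73/2] y:[23,98/3] z:[85/3,109/3] -> hit [85/3,98/3], descend [4, 7]
    N4 x:[28,34] y:[23,74/3] z:[89/3,109/3] -> miss, prune
    N7 x:[28,73/2] y:[85/3,98/3] z:[85/3,107/3] -> hit [85/3,98/3], descend [1, 10]
      N1 x:[31,73/2] y:[85/3,32] z:[92/3,100/3] -> hit [31,32], descend [6, 8]
        N6 x:[31,67/2] y:[85/3,32] z:[92/3,98/3] -> hit [31,32] leaf, test {P4(miss), P18(miss)}
        N8 x:[35,73/2] y:[89/3,32] z:[31,100/3] -> miss, prune
      N10 x:[28,30] y:[85/3,98/3] z:[85/3,107/3] -> hit [85/3,30] leaf, test {P5(miss), P14@t=85/3}
  N14 x:[33/2,57/2] y:[67/3,109/3] z:[85/3,41] -> hit [85/3,57/2], descend [2, 3]
    N2 x:[19,57/2] y:[29,109/3] z:[85/3,122/3] -> miss, prune
    N3 x:[33/2,45/2] y:[67/3,86/3] z:[91/3,41] -> miss, prune

11 AABB tests over nodes [0, 9, 4, 7, 1, 6, 8, 10, 14, 2, 3]; 2 leaves entered; closest P14.

== RESULT ==
2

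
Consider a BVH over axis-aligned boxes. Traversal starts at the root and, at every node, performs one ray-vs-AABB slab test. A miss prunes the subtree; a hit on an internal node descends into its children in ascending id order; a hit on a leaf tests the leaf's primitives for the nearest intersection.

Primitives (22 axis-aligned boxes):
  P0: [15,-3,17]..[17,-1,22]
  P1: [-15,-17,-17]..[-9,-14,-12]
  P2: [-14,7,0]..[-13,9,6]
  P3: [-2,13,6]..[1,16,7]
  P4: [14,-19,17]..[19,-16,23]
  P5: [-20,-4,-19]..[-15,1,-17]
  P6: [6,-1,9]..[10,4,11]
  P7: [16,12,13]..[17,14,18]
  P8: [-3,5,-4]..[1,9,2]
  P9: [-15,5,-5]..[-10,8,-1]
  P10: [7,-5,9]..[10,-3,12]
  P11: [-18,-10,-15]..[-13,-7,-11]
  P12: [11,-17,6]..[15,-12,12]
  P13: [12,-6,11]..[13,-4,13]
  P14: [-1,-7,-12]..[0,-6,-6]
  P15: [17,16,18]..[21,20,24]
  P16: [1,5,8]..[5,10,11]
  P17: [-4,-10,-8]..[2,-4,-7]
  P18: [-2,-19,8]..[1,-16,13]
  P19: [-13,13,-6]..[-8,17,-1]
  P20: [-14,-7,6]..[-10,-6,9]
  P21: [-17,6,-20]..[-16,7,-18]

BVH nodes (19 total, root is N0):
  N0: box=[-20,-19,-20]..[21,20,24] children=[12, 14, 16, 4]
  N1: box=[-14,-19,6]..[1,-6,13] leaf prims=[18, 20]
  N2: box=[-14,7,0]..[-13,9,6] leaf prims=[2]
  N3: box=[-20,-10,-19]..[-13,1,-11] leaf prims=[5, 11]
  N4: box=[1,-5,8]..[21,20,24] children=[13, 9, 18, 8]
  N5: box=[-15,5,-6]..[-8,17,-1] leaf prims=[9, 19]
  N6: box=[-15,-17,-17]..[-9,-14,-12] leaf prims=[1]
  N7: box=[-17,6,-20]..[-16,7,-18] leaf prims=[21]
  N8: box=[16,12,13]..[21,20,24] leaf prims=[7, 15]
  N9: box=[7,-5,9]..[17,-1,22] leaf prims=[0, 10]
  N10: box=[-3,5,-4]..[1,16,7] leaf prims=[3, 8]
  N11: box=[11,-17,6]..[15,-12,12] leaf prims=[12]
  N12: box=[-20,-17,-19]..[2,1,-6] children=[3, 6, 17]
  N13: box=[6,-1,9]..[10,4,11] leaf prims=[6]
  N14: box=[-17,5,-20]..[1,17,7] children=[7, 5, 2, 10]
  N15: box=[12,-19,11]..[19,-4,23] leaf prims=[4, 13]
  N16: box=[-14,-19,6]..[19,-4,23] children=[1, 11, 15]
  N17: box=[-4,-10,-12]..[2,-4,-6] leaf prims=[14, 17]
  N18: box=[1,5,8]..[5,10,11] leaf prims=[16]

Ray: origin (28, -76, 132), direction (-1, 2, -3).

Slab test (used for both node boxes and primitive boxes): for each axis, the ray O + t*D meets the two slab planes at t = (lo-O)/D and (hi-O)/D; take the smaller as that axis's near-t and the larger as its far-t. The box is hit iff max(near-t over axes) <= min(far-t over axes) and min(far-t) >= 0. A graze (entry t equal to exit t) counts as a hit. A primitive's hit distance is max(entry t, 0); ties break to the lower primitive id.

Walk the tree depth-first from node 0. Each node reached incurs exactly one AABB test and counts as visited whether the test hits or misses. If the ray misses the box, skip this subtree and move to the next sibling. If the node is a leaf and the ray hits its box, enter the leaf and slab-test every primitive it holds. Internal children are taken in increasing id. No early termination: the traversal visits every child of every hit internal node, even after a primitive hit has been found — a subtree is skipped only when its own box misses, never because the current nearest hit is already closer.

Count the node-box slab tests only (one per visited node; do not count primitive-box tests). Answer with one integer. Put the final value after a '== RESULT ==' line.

Walk:
N0 x:[7,48] y:[57/2,48] z:[36,152/3] -> hit [36,48], descend [4, 12, 14, 16]
  N4 x:[7,27] y:[71/2,48] z:[36,124/3] -> miss, prune
  N12 x:[26,48] y:[59/2,77/2] z:[46,151/3] -> miss, prune
  N14 x:[27,45] y:[81/2,93/2] z:[125/3,152/3] -> hit [125/3,45], descend [2, 5, 7, 10]
    N2 x:[41,42] y:[83/2,85/2] z:[42,44] -> hit [42,42] leaf, test {P2@t=42}
    N5 x:[36,43] y:[81/2,93/2] z:[133/3,46] -> miss, prune
    N7 x:[44,45] y:[41,83/2] z:[50,152/3] -> miss, prune
    N10 x:[27,31] y:[81/2,46] z:[125/3,136/3] -> miss, prune
  N16 x:[9,42] y:[57/2,36] z:[109/3,42] -> miss, prune

order=[0, 4, 12, 14, 2, 5, 7, 10, 16]  |boxes|=9  |leaves|=1  hit=P2

== RESULT ==
9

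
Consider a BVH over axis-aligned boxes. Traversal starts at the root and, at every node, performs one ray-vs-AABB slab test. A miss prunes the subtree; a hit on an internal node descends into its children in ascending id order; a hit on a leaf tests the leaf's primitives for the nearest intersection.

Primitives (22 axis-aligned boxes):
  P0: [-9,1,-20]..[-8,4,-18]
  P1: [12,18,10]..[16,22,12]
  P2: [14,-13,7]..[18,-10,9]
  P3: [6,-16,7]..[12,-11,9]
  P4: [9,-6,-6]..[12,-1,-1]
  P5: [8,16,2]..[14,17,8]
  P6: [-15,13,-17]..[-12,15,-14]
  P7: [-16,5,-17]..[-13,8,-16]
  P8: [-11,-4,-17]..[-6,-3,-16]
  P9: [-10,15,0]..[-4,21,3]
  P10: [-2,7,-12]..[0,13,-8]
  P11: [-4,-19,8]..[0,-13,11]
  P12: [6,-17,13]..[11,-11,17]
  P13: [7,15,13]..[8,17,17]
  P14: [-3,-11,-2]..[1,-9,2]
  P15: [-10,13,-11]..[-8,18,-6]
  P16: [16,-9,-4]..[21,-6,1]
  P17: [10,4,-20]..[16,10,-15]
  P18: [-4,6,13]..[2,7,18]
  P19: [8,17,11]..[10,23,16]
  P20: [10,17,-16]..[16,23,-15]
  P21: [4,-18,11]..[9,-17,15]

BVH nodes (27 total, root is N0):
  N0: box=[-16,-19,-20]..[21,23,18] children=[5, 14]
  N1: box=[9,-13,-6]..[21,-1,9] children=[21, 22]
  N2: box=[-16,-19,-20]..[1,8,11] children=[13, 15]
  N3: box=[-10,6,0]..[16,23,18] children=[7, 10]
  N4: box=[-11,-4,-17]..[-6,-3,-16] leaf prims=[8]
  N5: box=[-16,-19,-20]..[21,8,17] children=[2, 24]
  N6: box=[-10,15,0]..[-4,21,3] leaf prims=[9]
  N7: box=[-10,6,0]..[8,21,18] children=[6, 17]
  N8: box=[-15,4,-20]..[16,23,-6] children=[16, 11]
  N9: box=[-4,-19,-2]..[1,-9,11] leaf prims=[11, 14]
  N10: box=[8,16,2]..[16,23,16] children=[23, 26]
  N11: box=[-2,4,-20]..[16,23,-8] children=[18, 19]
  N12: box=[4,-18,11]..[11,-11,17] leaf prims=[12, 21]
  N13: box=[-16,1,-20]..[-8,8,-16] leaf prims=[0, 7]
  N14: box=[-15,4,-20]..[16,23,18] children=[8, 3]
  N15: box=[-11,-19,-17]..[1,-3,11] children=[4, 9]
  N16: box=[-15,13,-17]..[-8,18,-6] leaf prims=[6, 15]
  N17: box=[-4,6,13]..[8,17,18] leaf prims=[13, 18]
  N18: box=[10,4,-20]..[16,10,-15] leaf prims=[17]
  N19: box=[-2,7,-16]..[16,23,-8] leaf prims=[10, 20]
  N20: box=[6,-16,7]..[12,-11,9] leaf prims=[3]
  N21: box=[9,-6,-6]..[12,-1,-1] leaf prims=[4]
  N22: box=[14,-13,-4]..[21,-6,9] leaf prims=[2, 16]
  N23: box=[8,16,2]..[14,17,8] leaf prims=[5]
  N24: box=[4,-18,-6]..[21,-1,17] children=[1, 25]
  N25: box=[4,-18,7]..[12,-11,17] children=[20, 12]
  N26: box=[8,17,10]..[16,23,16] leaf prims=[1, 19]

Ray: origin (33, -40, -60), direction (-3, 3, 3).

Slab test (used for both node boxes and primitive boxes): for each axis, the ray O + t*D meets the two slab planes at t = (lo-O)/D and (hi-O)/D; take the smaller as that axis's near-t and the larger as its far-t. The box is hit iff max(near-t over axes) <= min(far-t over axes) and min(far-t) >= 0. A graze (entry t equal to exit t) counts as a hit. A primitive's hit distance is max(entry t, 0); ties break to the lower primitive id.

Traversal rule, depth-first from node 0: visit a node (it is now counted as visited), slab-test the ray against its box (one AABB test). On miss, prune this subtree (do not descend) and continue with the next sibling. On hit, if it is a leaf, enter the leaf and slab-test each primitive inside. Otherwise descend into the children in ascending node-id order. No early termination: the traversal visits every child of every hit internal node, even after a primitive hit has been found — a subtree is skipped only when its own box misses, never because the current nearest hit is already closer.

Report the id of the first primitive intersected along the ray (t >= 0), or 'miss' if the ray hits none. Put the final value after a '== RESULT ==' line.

Traverse from the root:
N0 x:[4,49/3] y:[7,21] z:[40/3,26] -> hit [40/3,49/3], descend [5, 14]
  N5 x:[4,49/3] y:[7,16] z:[40/3,77/3] -> hit [40/3,16], descend [2, 24]
    N2 x:[32/3,49/3] y:[7,16] z:[40/3,71/3] -> hit [40/3,16], descend [13, 15]
      N13 x:[41/3,49/3] y:[41/3,16] z:[40/3,44/3] -> hit [41/3,44/3] leaf, test {P0@t=41/3, P7(miss)}
      N15 x:[32/3,44/3] y:[7,37/3] z:[43/3,71/3] -> miss, prune
    N24 x:[4,29/3] y:[22/3,13] z:[18,77/3] -> miss, prune
  N14 x:[17/3,16] y:[44/3,21] z:[40/3,26] -> hit [44/3,16], descend [3, 8]
    N3 x:[17/3,43/3] y:[46/3,21] z:[20,26] -> miss, prune
    N8 x:[17/3,16] y:[44/3,21] z:[40/3,18] -> hit [44/3,16], descend [11, 16]
      N11 x:[17/3,35/3] y:[44/3,21] z:[40/3,52/3] -> miss, prune
      N16 x:[41/3,16] y:[53/3,58/3] z:[43/3,18] -> miss, prune

Summary -> nodes [0, 5, 2, 13, 15, 24, 14, 3, 8, 11, 16]; box-tests=11; leaf-entries=1; first=P0

== RESULT ==
0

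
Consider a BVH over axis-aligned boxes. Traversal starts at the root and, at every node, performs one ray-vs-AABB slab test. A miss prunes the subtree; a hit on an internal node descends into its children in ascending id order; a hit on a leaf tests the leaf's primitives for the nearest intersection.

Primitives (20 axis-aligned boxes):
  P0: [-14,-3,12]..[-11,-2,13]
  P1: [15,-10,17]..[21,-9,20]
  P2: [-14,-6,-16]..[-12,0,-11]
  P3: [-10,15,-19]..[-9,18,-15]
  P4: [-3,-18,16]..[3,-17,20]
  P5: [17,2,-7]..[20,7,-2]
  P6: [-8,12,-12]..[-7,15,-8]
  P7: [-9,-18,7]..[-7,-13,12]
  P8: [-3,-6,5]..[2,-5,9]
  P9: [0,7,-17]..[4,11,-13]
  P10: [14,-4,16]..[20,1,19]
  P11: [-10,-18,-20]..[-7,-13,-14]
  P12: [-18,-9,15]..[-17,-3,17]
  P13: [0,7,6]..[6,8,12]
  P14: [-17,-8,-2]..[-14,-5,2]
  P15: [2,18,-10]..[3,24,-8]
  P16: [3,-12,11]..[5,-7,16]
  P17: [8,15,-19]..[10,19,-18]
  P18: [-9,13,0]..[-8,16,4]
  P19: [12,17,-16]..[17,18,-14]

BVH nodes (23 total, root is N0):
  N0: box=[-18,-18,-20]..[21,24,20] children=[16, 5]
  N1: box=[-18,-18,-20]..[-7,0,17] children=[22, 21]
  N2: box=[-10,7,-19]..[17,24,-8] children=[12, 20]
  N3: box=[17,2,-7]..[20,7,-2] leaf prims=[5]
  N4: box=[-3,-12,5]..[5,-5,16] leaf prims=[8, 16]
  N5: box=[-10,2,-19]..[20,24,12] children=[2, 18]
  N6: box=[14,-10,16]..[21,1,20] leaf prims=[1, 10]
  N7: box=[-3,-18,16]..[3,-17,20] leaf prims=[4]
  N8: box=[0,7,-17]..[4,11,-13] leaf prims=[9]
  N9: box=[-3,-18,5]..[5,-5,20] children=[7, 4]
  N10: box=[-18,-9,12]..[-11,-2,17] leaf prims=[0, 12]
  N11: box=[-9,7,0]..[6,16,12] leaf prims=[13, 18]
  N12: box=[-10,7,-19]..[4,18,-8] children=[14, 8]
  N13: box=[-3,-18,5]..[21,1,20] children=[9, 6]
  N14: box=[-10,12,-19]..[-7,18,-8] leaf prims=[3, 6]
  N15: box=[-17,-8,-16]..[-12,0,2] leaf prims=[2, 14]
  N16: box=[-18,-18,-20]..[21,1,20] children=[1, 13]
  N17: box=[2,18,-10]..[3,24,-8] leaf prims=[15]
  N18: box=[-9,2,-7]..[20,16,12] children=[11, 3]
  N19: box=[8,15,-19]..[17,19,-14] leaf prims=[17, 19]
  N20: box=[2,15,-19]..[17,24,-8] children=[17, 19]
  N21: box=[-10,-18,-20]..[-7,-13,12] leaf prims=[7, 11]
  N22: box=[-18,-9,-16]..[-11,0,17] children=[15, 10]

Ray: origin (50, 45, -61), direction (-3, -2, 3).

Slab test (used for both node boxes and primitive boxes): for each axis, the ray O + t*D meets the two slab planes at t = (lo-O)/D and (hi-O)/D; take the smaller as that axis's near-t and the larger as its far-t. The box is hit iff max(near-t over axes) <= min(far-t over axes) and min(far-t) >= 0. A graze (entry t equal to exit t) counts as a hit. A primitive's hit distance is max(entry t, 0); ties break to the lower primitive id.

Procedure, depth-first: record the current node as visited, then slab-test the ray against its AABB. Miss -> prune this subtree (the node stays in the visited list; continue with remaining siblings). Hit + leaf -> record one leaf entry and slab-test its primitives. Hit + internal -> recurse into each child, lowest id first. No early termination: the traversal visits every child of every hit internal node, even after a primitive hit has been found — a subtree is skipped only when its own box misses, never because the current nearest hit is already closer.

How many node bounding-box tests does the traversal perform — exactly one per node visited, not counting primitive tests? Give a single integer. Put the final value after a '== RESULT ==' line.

Walk:
N0 x:[29/3,68/3] y:[21/2,63/2] z:[41/3,27] -> hit [41/3,68/3], descend [5, 16]
  N5 x:[10,20] y:[21/2,43/2] z:[14,73/3] -> hit [14,20], descend [2, 18]
    N2 x:[11,20] y:[21/2,19] z:[14,53/3] -> hit [14,53/3], descend [12, 20]
      N12 x:[46/3,20] y:[27/2,19] z:[14,53/3] -> hit [46/3,53/3], descend [8, 14]
        N8 x:[46/3,50/3] y:[17,19] z:[44/3,16] -> miss, prune
        N14 x:[19,20] y:[27/2,33/2] z:[14,53/3] -> miss, prune
      N20 x:[11,16] y:[21/2,15] z:[14,53/3] -> hit [14,15], descend [17, 19]
        N17 x:[47/3,16] y:[21/2,27/2] z:[17,53/3] -> miss, prune
        N19 x:[11,14] y:[13,15] z:[14,47/3] -> hit [14,14] leaf, test {P17@t=14, P19(miss)}
    N18 x:[10,59/3] y:[29/2,43/2] z:[18,73/3] -> hit [18,59/3], descend [3, 11]
      N3 x:[10,11] y:[19,43/2] z:[18,59/3] -> miss, prune
      N11 x:[44/3,59/3] y:[29/2,19] z:[61/3,73/3] -> miss, prune
  N16 x:[29/3,68/3] y:[22,63/2] z:[41/3,27] -> hit [22,68/3], descend [1, 13]
    N1 x:[19,68/3] y:[45/2,63/2] z:[41/3,26] -> hit [45/2,68/3], descend [21, 22]
      N21 x:[19,20] y:[29,63/2] z:[41/3,73/3] -> miss, prune
      N22 x:[61/3,68/3] y:[45/2,27] z:[15,26] -> hit [45/2,68/3], descend [10, 15]
        N10 x:[61/3,68/3] y:[47/2,27] z:[73/3,26] -> miss, prune
        N15 x:[62/3,67/3] y:[45/2,53/2] z:[15,21] -> miss, prune
    N13 x:[29/3,53/3] y:[22,63/2] z:[22,27] -> miss, prune

19 AABB tests over nodes [0, 5, 2, 12, 8, 14, 20, 17, 19, 18, 3, 11, 16, 1, 21, 22, 10, 15, 13]; 1 leaf entered; closest P17.

== RESULT ==
19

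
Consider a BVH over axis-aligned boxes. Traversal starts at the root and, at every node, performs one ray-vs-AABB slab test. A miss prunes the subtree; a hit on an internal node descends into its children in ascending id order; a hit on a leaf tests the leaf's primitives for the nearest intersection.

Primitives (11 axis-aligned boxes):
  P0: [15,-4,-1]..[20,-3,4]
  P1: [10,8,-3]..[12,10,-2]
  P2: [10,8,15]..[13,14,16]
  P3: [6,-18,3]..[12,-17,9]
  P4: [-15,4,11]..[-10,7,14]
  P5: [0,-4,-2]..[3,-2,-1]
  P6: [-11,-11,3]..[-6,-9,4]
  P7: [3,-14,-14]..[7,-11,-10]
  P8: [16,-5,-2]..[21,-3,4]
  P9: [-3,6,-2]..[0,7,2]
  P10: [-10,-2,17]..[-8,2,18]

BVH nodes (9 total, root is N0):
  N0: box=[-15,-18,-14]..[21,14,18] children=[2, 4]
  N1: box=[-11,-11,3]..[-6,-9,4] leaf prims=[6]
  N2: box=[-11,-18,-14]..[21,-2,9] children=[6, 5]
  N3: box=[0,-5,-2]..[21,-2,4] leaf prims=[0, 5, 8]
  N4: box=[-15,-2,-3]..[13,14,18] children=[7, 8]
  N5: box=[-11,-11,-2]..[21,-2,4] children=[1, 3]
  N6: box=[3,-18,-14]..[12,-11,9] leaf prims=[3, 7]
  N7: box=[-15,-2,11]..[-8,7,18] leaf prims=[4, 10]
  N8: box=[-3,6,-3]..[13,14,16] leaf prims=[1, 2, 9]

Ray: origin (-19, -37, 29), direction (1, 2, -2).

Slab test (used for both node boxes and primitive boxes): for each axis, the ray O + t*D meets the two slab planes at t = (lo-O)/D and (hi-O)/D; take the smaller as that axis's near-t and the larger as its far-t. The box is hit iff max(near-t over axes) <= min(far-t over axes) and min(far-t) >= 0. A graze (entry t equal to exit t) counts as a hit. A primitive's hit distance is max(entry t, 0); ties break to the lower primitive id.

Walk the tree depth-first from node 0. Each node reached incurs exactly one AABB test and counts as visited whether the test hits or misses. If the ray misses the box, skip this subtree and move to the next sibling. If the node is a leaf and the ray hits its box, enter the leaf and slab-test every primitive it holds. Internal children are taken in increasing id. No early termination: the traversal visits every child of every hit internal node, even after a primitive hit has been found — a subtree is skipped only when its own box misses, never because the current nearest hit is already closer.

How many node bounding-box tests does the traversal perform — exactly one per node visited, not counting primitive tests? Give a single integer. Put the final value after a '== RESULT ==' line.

Traverse from the root:
N0 x:[4,40] y:[19/2,51/2] z:[11/2,43/2] -> hit [19/2,43/2], descend [2, 4]
  N2 x:[8,40] y:[19/2,35/2] z:[10,43/2] -> hit [10,35/2], descend [5, 6]
    N5 x:[8,40] y:[13,35/2] z:[25/2,31/2] -> hit [13,31/2], descend [1, 3]
      N1 x:[8,13] y:[13,14] z:[25/2,13] -> hit [13,13] leaf, test {P6@t=13}
      N3 x:[19,40] y:[16,35/2] z:[25/2,31/2] -> miss, prune
    N6 x:[22,31] y:[19/2,13] z:[10,43/2] -> miss, prune
  N4 x:[4,32] y:[35/2,51/2] z:[11/2,16] -> miss, prune

order=[0, 2, 5, 1, 3, 6, 4]  |boxes|=7  |leaves|=1  hit=P6

== RESULT ==
7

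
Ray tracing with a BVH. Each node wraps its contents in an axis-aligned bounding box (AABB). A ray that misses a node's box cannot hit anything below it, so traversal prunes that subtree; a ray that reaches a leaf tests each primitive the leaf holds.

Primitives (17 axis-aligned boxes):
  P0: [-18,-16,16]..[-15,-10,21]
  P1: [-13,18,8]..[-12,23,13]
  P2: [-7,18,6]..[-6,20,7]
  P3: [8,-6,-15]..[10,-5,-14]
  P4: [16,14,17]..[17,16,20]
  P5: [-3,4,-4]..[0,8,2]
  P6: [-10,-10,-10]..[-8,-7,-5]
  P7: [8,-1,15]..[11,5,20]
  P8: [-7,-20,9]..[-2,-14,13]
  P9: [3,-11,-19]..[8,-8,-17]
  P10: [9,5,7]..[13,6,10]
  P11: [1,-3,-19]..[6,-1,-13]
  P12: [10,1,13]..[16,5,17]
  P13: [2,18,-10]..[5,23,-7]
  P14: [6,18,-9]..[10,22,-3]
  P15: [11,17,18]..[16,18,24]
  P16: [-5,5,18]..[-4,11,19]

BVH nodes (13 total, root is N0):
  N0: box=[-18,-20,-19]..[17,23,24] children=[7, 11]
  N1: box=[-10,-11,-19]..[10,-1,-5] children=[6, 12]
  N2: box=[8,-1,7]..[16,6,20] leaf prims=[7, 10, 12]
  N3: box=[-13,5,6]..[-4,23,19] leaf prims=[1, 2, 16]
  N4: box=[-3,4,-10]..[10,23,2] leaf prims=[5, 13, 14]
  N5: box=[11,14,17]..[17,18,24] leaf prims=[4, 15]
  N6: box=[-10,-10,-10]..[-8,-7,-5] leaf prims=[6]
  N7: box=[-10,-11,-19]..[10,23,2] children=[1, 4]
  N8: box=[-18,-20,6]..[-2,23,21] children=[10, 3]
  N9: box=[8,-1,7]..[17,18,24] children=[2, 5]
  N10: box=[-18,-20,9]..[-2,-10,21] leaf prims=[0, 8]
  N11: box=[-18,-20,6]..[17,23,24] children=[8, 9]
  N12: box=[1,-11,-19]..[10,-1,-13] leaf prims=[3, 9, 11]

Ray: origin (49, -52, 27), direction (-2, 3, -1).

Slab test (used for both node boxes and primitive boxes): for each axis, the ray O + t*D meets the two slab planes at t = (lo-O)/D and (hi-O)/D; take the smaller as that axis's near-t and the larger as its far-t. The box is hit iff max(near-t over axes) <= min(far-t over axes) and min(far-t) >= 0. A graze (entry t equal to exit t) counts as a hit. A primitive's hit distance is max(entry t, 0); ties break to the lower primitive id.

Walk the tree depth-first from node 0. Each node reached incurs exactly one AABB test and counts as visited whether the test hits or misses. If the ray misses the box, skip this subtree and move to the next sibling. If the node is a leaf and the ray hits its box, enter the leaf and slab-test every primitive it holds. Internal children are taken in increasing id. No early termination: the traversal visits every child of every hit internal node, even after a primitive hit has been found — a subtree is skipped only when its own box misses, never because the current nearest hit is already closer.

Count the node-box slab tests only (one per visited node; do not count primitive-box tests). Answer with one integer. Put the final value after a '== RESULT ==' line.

Traverse from the root:
N0 x:[16,67/2] y:[32/3,25] z:[3,46] -> hit [16,25], descend [7, 11]
  N7 x:[39/2,59/2] y:[41/3,25] z:[25,46] -> hit [25,25], descend [1, 4]
    N1 x:[39/2,59/2] y:[41/3,17] z:[32,46] -> miss, prune
    N4 x:[39/2,26] y:[56/3,25] z:[25,37] -> hit [25,25] leaf, test {P5(miss), P13(miss), P14(miss)}
  N11 x:[16,67/2] y:[32/3,25] z:[3,21] -> hit [16,21], descend [8, 9]
    N8 x:[51/2,67/2] y:[32/3,25] z:[6,21] -> miss, prune
    N9 x:[16,41/2] y:[17,70/3] z:[3,20] -> hit [17,20], descend [2, 5]
      N2 x:[33/2,41/2] y:[17,58/3] z:[7,20] -> hit [17,58/3] leaf, test {P7(miss), P10@t=19, P12(miss)}
      N5 x:[16,19] y:[22,70/3] z:[3,10] -> miss, prune

9 AABB tests over nodes [0, 7, 1, 4, 11, 8, 9, 2, 5]; 2 leaves entered; closest P10.

== RESULT ==
9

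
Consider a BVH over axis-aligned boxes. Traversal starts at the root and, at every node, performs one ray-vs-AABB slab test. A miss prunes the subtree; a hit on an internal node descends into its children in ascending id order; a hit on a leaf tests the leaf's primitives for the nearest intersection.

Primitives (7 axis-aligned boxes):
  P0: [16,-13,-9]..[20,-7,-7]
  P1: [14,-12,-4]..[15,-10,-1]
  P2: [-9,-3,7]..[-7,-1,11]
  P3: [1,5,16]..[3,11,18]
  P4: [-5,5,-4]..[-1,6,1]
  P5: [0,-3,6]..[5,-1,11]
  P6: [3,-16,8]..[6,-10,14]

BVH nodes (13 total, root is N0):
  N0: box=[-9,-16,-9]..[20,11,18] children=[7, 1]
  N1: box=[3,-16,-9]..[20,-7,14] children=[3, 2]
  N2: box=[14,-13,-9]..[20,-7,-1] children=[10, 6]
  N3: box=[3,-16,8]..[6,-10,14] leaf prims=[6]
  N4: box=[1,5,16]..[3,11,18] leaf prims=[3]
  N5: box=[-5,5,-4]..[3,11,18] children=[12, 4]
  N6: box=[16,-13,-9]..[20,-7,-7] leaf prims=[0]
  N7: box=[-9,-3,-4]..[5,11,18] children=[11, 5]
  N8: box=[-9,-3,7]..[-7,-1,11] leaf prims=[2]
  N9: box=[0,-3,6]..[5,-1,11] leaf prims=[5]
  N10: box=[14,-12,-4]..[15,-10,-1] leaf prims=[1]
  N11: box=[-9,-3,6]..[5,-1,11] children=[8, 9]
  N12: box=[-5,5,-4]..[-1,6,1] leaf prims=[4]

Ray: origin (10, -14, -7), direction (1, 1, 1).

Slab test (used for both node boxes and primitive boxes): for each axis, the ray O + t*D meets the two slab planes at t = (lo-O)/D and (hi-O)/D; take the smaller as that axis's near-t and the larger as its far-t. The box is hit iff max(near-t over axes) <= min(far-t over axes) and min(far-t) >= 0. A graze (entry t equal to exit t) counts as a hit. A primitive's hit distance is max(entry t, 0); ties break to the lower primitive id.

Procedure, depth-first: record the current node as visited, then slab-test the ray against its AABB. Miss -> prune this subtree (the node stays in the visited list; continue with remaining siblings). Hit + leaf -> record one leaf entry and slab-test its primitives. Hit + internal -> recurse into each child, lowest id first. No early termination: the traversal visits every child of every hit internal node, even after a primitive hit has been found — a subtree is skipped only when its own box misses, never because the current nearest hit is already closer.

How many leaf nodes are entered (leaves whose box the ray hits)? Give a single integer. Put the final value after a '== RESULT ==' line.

Trace the traversal:
N0 x:[-19,10] y:[-2,25] z:[-2,25] -> hit [-2,10], descend [1, 7]
  N1 x:[-7,10] y:[-2,7] z:[-2,21] -> hit [-2,7], descend [2, 3]
    N2 x:[4,10] y:[1,7] z:[-2,6] -> hit [4,6], descend [6, 10]
      N6 x:[6,10] y:[1,7] z:[-2,0] -> miss, prune
      N10 x:[4,5] y:[2,4] z:[3,6] -> hit [4,4] leaf, test {P1@t=4}
    N3 x:[-7,-4] y:[-2,4] z:[15,21] -> miss, prune
  N7 x:[-19,-5] y:[11,25] z:[3,25] -> miss, prune

Visited [0, 1, 2, 6, 10, 3, 7]. Tests: 7 box, 1 leaf. Nearest: P1.

== RESULT ==
1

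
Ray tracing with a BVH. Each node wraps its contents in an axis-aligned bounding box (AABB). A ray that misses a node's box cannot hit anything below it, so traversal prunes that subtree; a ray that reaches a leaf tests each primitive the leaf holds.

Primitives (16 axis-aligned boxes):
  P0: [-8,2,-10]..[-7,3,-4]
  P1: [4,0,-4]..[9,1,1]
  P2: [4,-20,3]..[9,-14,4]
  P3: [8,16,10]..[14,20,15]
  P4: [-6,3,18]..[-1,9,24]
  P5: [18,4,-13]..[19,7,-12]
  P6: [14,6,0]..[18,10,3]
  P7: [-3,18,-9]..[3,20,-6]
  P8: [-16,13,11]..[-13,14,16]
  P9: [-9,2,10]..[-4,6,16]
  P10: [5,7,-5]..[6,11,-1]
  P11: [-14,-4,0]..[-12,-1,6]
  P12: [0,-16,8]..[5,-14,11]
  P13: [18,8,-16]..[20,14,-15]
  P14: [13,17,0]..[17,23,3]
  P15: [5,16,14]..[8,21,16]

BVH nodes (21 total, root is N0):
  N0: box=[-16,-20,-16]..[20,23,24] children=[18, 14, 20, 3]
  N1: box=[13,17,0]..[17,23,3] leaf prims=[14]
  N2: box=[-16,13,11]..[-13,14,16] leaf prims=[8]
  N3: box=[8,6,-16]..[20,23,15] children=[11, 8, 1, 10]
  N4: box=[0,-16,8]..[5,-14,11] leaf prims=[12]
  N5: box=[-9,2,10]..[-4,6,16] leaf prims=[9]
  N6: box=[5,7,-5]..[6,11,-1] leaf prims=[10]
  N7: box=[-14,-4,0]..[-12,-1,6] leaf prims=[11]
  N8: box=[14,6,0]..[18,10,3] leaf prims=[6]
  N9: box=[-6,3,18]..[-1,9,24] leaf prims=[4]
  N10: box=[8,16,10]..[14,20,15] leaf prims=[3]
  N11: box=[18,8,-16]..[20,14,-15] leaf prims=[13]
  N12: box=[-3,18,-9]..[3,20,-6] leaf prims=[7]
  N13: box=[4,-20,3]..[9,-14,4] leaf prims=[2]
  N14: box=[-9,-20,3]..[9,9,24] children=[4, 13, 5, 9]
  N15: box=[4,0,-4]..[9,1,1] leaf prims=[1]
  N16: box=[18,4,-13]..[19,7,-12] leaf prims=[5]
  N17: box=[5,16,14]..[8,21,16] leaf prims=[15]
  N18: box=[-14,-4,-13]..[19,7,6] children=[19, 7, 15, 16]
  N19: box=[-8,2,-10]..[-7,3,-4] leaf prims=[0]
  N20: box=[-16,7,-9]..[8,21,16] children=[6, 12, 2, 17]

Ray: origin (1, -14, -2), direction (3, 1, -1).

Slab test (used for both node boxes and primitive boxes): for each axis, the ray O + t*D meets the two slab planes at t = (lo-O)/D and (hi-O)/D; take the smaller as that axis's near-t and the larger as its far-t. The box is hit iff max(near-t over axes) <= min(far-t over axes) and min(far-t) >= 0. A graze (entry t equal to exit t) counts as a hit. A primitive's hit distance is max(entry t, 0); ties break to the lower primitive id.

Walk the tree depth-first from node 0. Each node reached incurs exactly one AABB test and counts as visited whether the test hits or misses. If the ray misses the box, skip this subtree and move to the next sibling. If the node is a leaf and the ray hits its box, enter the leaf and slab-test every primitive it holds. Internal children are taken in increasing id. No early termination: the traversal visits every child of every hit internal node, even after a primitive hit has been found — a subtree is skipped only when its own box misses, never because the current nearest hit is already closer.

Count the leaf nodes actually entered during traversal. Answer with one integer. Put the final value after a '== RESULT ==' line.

Traverse from the root:
N0 x:[-17/3,19/3] y:[-6,37] z:[-26,14] -> hit [-17/3,19/3], descend [3, 14, 18, 20]
  N3 x:[7/3,19/3] y:[20,37] z:[-17,14] -> miss, prune
  N14 x:[-10/3,8/3] y:[-6,23] z:[-26,-5] -> miss, prune
  N18 x:[-5,6] y:[10,21] z:[-8,11] -> miss, prune
  N20 x:[-17/3,7/3] y:[21,35] z:[-18,7] -> miss, prune

Summary -> nodes [0, 3, 14, 18, 20]; box-tests=5; leaf-entries=0; first=miss

== RESULT ==
0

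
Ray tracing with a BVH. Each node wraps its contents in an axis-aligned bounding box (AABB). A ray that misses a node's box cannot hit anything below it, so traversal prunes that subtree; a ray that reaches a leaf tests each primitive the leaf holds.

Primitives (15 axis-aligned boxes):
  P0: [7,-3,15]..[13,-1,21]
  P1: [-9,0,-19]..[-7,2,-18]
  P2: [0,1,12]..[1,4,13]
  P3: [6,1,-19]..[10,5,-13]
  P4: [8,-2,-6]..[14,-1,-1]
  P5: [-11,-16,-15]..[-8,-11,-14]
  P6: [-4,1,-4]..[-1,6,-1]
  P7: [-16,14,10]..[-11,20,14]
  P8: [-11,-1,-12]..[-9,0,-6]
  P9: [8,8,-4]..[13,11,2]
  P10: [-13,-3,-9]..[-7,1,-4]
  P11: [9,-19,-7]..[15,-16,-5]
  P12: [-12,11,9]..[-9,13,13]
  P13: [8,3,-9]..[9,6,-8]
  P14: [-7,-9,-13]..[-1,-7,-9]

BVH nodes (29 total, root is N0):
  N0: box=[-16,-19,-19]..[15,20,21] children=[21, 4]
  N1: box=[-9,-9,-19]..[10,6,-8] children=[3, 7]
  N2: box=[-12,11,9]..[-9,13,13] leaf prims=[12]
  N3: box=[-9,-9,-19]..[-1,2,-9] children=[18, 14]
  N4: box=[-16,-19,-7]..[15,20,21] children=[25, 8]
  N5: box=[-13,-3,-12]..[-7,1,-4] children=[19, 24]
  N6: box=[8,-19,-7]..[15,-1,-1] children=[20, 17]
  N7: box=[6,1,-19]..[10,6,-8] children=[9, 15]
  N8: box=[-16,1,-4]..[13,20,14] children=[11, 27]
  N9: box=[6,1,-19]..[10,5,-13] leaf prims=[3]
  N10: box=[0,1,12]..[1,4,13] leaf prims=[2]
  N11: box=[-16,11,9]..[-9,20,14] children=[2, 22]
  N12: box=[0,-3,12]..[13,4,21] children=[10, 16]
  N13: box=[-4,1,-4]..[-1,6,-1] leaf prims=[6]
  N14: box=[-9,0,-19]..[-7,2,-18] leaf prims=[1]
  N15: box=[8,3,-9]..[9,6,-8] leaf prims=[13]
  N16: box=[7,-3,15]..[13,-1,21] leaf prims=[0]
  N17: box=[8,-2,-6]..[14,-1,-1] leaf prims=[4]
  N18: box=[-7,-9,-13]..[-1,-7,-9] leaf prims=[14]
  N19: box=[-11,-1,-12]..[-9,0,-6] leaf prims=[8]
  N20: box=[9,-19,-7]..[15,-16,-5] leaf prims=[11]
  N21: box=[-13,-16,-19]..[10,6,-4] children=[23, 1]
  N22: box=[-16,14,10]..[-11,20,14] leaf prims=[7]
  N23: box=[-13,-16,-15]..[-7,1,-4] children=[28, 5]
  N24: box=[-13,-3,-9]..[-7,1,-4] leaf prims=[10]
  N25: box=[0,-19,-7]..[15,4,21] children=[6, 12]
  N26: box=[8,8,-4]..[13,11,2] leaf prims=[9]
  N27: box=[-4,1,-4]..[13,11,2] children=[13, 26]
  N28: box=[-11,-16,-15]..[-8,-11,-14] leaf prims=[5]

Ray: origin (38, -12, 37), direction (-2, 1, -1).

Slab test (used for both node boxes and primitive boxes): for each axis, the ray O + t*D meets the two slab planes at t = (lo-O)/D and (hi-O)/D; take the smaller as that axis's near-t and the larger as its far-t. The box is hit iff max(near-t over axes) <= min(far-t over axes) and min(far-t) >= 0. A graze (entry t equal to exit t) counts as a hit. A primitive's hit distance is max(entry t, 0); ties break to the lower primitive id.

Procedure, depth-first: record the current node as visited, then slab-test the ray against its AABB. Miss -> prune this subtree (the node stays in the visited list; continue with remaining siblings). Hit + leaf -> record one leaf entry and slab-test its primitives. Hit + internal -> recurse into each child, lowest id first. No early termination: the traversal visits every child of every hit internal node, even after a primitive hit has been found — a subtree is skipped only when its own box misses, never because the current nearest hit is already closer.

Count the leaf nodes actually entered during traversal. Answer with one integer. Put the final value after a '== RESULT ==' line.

Walk:
N0 x:[23/2,27] y:[-7,32] z:[16,56] -> hit [16,27], descend [4, 21]
  N4 x:[23/2,27] y:[-7,32] z:[16,44] -> hit [16,27], descend [8, 25]
    N8 x:[25/2,27] y:[13,32] z:[23,41] -> hit [23,27], descend [11, 27]
      N11 x:[47/2,27] y:[23,32] z:[23,28] -> hit [47/2,27], descend [2, 22]
        N2 x:[47/2,25] y:[23,25] z:[24,28] -> hit [24,25] leaf, test {P12@t=24}
        N22 x:[49/2,27] y:[26,32] z:[23,27] -> hit [26,27] leaf, test {P7@t=26}
      N27 x:[25/2,21] y:[13,23] z:[35,41] -> miss, prune
    N25 x:[23/2,19] y:[-7,16] z:[16,44] -> hit [16,16], descend [6, 12]
      N6 x:[23/2,15] y:[-7,11] z:[38,44] -> miss, prune
      N12 x:[25/2,19] y:[9,16] z:[16,25] -> hit [16,16], descend [10, 16]
        N10 x:[37/2,19] y:[13,16] z:[24,25] -> miss, prune
        N16 x:[25/2,31/2] y:[9,11] z:[16,22] -> miss, prune
  N21 x:[14,51/2] y:[-4,18] z:[41,56] -> miss, prune

Visited [0, 4, 8, 11, 2, 22, 27, 25, 6, 12, 10, 16, 21]. Tests: 13 box, 2 leaf. Nearest: P12.

== RESULT ==
2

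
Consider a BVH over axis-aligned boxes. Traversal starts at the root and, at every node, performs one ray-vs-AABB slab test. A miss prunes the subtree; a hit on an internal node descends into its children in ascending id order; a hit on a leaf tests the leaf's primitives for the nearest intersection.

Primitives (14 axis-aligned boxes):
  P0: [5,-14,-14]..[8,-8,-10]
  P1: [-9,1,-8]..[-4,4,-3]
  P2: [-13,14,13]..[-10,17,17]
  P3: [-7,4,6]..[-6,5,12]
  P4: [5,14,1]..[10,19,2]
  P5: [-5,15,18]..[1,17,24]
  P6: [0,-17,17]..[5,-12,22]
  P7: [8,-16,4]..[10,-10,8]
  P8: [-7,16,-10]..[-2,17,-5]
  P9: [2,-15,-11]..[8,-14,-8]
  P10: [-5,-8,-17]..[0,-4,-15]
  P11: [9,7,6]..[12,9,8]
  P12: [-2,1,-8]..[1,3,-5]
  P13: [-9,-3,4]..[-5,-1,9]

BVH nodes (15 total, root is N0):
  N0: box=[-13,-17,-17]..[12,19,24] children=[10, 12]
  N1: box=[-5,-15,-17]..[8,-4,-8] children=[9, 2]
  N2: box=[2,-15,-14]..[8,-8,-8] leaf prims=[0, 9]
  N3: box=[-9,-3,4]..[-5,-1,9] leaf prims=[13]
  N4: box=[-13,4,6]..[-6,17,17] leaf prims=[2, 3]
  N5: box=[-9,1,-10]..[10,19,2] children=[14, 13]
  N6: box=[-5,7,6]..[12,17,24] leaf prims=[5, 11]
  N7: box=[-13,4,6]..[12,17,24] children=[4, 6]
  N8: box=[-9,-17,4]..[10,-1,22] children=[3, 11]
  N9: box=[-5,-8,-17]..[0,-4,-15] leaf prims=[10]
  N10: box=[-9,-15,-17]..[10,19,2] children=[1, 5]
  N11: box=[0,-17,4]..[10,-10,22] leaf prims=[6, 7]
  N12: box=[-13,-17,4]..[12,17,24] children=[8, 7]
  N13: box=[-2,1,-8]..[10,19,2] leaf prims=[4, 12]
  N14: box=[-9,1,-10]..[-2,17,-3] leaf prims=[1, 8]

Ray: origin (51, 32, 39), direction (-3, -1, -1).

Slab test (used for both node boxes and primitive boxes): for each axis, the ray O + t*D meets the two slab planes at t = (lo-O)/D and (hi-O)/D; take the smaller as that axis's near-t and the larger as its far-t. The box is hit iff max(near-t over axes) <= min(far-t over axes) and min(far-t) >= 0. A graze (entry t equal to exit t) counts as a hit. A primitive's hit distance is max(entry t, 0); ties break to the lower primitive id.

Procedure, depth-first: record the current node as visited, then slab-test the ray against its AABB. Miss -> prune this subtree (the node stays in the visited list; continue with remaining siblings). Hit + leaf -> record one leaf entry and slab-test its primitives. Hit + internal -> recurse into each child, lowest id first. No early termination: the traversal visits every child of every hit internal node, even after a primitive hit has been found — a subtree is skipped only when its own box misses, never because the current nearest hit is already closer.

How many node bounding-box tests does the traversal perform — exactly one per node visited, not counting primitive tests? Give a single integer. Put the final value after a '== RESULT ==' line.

Trace the traversal:
N0 x:[13,64/3] y:[13,49] z:[15,56] -> hit [15,64/3], descend [10, 12]
  N10 x:[41/3,20] y:[13,47] z:[37,56] -> miss, prune
  N12 x:[13,64/3] y:[15,49] z:[15,35] -> hit [15,64/3], descend [7, 8]
    N7 x:[13,64/3] y:[15,28] z:[15,33] -> hit [15,64/3], descend [4, 6]
      N4 x:[19,64/3] y:[15,28] z:[22,33] -> miss, prune
      N6 x:[13,56/3] y:[15,25] z:[15,33] -> hit [15,56/3] leaf, test {P5@t=50/3, P11(miss)}
    N8 x:[41/3,20] y:[33,49] z:[17,35] -> miss, prune

order=[0, 10, 12, 7, 4, 6, 8]  |boxes|=7  |leaves|=1  hit=P5

== RESULT ==
7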